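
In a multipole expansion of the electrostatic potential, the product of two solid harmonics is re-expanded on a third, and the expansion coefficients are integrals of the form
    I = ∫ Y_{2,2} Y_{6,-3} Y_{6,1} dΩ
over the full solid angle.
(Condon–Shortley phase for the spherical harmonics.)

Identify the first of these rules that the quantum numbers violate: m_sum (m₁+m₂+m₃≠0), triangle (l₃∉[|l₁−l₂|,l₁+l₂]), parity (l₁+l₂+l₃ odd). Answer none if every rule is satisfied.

azimuthal sum: 2 − 3 + 1 = 0  ✓
4 ≤ 6 ≤ 8 (triangle on l)  ✓
L = 2 + 6 + 6 = 14 (even)  ✓

none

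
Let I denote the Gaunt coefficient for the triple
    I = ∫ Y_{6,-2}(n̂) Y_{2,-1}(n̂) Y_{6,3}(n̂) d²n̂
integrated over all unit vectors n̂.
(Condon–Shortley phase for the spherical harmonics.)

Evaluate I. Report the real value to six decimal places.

-0.140463

m-sum 0 ✓  L=14 even ✓  4≤6≤8 ✓
Π(2lᵢ+1) = 13×5×13 = 845
triangle coeff Δ(6,2,6) = 1/90090
Σ_t [0,2]: t=0:+1/69120 t=1:−1/14400 t=2:+1/69120 = -7/172800
(3j)²=14/715 [(6 2 6; 0 0 0)], sign=-1
Σ_t [0,1]: t=0:+1/161280 t=1:−1/60480 = -1/96768
(3j)²=15/1001 [(6 2 6; -2 -1 3)], sign=+1
⇒ 4πI² = 30/121
I = (-1)√(30/121/(4π)) = -0.14046335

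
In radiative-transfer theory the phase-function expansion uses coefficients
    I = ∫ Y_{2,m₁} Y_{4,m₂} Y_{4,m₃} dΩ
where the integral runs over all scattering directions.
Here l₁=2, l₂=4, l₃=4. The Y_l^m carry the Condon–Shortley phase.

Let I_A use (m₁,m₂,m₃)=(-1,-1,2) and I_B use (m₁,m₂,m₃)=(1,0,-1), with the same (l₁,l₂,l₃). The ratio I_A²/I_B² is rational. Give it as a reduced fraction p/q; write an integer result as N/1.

81/10

l's match ⇒ only the (l;m) 3-j factors differ between A and B.
A: triangle coeff Δ(2,4,4) = 1/13860; Σ_t [1,2]: t=1:−1/96 t=2:+1/240 = -1/160; (3j)²=27/1540 [(2 4 4; -1 -1 2)], sign=-1
B: triangle coeff Δ(2,4,4) = 1/13860; Σ_t [0,1]: t=0:+1/96 t=1:−1/72 = -1/288; (3j)²=1/462 [(2 4 4; 1 0 -1)], sign=+1
I_A²/I_B² = (27/1540)/(1/462) = 81/10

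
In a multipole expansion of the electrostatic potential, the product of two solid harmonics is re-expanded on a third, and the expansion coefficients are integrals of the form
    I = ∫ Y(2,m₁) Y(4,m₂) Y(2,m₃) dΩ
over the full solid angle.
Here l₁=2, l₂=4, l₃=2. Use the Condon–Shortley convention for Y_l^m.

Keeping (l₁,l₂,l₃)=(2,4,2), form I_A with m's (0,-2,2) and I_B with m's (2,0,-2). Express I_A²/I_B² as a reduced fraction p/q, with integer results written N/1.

Same 2,4,2: normalisation and zero-m 3j drop out of the ratio.
A: Δ: 4! 0! 4! / 9! → 1/630; sum: t=2:+1/96 = 1/96; 3j²(2 4 2; 0 -2 2) = Δ·Π!·Σ² = 1/42  (sign +1)
B: Δ: 4! 0! 4! / 9! → 1/630; sum: t=0:+1/576 = 1/576; 3j²(2 4 2; 2 0 -2) = Δ·Π!·Σ² = 1/630  (sign +1)
I_A²/I_B² = (1/42)/(1/630) = 15/1

15/1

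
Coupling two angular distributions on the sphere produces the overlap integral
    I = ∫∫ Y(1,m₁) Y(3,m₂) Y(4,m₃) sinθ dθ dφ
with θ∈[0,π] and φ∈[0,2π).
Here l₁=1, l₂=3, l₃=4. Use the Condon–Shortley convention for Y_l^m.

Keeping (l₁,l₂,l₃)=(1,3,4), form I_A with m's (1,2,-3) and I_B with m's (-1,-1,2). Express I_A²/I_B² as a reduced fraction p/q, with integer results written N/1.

Shared (l₁,l₂,l₃)=(1,3,4): N and (l;000)² cancel in I_A²/I_B².
A: Δ = 0!·2!·6!/9! = 1/252; Racah Σ t=0..0: t=0:+1/240 = 1/240; ⇒ 3j(1 3 4; 1 2 -3)² = 1/12, sgn -1
B: Δ = 0!·2!·6!/9! = 1/252; Racah Σ t=0..0: t=0:+1/96 = 1/96; ⇒ 3j(1 3 4; -1 -1 2)² = 5/84, sgn +1
I_A²/I_B² = (1/12)/(5/84) = 7/5

7/5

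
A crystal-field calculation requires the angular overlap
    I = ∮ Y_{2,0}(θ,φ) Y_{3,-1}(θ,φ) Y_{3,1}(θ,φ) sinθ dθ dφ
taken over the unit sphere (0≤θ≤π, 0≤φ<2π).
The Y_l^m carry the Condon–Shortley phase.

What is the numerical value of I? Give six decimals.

m-sum 0 ✓  L=8 even ✓  1≤3≤5 ✓
Π(2lᵢ+1) = 5×7×7 = 245
triangle coeff Δ(2,3,3) = 1/3780
Σ_t [0,2]: t=0:+1/24 t=1:−1/4 t=2:+1/24 = -1/6
(3j)²=4/105 [(2 3 3; 0 0 0)], sign=+1
Σ_t [0,2]: t=0:+1/16 t=1:−1/6 t=2:+1/96 = -3/32
(3j)²=3/140 [(2 3 3; 0 -1 1)], sign=-1
⇒ 4πI² = 1/5
I = (-1)√(1/5/(4π)) = -0.12615663

-0.126157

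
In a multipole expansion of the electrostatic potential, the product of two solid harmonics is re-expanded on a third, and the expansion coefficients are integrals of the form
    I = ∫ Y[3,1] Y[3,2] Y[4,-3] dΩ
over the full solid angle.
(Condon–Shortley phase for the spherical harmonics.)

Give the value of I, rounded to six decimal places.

Checks pass: Σm=0; 10 even; l₃=4∈[0,6].
(2·3+1)(2·3+1)(2·4+1) = 441
Δ: 2! 4! 4! / 11! → 1/34650
sum: t=0:+1/72 t=1:−1/16 t=2:+1/72 = -5/144
3j²(3 3 4; 0 0 0) = Δ·Π!·Σ² = 2/77  (sign -1)
sum: t=1:−1/144 t=2:+1/288 = -1/288
3j²(3 3 4; 1 2 -3) = Δ·Π!·Σ² = 1/99  (sign +1)
combine: 4πI² = 441·2/77·1/99 = 14/121
take √, sign -1: I = -0.09595473

-0.095955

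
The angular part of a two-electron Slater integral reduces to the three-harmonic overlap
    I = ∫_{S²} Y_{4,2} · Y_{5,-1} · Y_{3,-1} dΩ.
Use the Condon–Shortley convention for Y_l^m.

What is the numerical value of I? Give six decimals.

Checks pass: Σm=0; 12 even; l₃=3∈[1,9].
(2·4+1)(2·5+1)(2·3+1) = 693
Δ: 6! 2! 4! / 13! → 1/180180
sum: t=2:+1/576 t=3:−1/144 t=4:+1/576 = -1/288
3j²(4 5 3; 0 0 0) = Δ·Π!·Σ² = 20/1001  (sign +1)
sum: t=0:+1/34560 t=1:−1/720 t=2:+1/384 = 43/34560
3j²(4 5 3; 2 -1 -1) = Δ·Π!·Σ² = 1849/180180  (sign +1)
combine: 4πI² = 693·20/1001·1849/180180 = 1849/13013
take √, sign +1: I = 0.10633465

0.106335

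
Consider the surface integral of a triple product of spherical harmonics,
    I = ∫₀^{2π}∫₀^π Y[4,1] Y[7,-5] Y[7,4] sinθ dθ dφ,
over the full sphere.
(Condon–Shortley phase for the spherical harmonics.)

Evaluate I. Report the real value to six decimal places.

m-sum 0 ✓  L=18 even ✓  3≤7≤11 ✓
Π(2lᵢ+1) = 9×15×15 = 2025
triangle coeff Δ(4,7,7) = 1/58198140
Σ_t [0,4]: t=0:+1/17418240 t=1:−1/622080 t=2:+1/230400 t=3:−1/622080 t=4:+1/17418240 = 1/806400
(3j)²=2268/230945 [(4 7 7; 0 0 0)], sign=-1
Σ_t [0,2]: t=0:+1/11612160 t=1:−1/8709120 t=2:+1/87091200 = -1/58060800
(3j)²=99/117572 [(4 7 7; 1 -5 4)], sign=+1
⇒ 4πI² = 295245/17631601
I = (-1)√(295245/17631601/(4π)) = -0.03650400

-0.036504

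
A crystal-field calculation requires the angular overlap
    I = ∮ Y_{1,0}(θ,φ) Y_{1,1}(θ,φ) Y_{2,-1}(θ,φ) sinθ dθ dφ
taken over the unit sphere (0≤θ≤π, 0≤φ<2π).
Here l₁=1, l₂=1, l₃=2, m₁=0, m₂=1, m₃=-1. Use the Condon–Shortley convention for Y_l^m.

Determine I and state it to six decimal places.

Rules hold: Σm=0, L=4 even, 0≤2≤2.
N = 3·3·5 = 45
Δ = 0!·2!·2!/5! = 1/30
Racah Σ t=0..0: t=0:+1/1 = 1/1
⇒ 3j(1 1 2; 0 0 0)² = 2/15, sgn +1
Racah Σ t=0..0: t=0:+1/2 = 1/2
⇒ 3j(1 1 2; 0 1 -1)² = 1/10, sgn -1
4πI² = N·(3j₀)²·(3jₘ)² = 3/5
I = -1·√(0.6/4π) = -0.21850969

-0.218510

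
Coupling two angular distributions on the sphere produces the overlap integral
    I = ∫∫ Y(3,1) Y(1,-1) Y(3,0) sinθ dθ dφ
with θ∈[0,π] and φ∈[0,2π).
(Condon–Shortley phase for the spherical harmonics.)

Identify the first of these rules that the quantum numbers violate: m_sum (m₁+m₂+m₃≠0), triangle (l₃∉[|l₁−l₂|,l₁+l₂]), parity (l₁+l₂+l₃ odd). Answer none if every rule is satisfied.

parity

Σmᵢ = 0  ✓
l₃∈[|l₁−l₂|,l₁+l₂]=[2,4], have l₃=3  ✓
Σlᵢ = 7 ⇒ odd  ✗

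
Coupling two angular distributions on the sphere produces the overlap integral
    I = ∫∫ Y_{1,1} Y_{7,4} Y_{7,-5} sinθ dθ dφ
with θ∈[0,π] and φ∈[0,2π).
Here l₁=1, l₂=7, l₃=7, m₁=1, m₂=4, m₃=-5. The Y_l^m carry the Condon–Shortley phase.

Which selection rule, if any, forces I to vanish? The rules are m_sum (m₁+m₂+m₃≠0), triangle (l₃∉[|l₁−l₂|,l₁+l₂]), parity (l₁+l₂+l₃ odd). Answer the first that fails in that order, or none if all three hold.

parity

m₁+m₂+m₃ = 1 + 4 − 5 = 0  ✓
triangle: |1−7|=6 ≤ l₃=7 ≤ 1+7=8  ✓
parity: l₁+l₂+l₃ = 15 is odd  ✗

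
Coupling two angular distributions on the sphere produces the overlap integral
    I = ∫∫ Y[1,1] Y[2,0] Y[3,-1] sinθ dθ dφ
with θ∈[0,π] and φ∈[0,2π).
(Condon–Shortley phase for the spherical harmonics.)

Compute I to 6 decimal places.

Rules hold: Σm=0, L=6 even, 1≤3≤3.
N = 3·5·7 = 105
Δ = 0!·2!·4!/7! = 1/105
Racah Σ t=0..0: t=0:+1/4 = 1/4
⇒ 3j(1 2 3; 0 0 0)² = 3/35, sgn -1
Racah Σ t=0..0: t=0:+1/8 = 1/8
⇒ 3j(1 2 3; 1 0 -1)² = 2/35, sgn +1
4πI² = N·(3j₀)²·(3jₘ)² = 18/35
I = -1·√(0.514286/4π) = -0.20230066

-0.202301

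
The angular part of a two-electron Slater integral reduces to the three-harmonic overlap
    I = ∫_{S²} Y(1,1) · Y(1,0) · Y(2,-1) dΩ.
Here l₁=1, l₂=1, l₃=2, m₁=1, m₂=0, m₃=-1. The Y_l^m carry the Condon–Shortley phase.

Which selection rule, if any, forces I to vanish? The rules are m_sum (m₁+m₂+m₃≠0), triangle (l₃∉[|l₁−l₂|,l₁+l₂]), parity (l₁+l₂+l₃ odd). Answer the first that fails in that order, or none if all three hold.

azimuthal sum: 1 + 0 − 1 = 0  ✓
0 ≤ 2 ≤ 2 (triangle on l)  ✓
L = 1 + 1 + 2 = 4 (even)  ✓

none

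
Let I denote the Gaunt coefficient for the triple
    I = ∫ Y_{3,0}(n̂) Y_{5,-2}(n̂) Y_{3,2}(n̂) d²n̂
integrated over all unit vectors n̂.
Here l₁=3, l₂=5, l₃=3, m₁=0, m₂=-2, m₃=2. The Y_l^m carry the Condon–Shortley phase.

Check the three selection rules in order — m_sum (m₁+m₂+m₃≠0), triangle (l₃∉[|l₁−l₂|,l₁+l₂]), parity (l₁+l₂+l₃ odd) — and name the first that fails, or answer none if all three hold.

Σmᵢ = 0  ✓
l₃∈[|l₁−l₂|,l₁+l₂]=[2,8], have l₃=3  ✓
Σlᵢ = 11 ⇒ odd  ✗

parity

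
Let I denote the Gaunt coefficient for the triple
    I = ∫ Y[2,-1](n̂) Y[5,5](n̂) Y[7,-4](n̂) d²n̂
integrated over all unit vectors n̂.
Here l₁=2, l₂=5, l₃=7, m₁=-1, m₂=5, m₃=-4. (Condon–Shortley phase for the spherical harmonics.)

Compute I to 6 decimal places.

Rules hold: Σm=0, L=14 even, 3≤7≤7.
N = 5·11·15 = 825
Δ = 0!·4!·10!/15! = 1/15015
Racah Σ t=0..0: t=0:+1/57600 = 1/57600
⇒ 3j(2 5 7; 0 0 0)² = 21/715, sgn -1
Racah Σ t=0..0: t=0:+1/21772800 = 1/21772800
⇒ 3j(2 5 7; -1 5 -4)² = 1/1365, sgn -1
4πI² = N·(3j₀)²·(3jₘ)² = 3/169
I = +1·√(0.0177515/4π) = 0.03758481

0.037585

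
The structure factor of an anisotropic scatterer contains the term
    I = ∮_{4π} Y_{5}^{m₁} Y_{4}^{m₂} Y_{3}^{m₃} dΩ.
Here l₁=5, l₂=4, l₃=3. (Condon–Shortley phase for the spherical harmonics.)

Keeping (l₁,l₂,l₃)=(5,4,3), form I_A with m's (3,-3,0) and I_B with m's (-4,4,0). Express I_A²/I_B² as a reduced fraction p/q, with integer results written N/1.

l's match ⇒ only the (l;m) 3-j factors differ between A and B.
A: triangle coeff Δ(5,4,3) = 1/180180; Σ_t [0,1]: t=0:+1/2880 t=1:−1/1440 = -1/2880; (3j)²=7/715 [(5 4 3; 3 -3 0)], sign=+1
B: triangle coeff Δ(5,4,3) = 1/180180; Σ_t [6,6]: t=6:+1/8640 = 1/8640; (3j)²=28/715 [(5 4 3; -4 4 0)], sign=-1
I_A²/I_B² = (7/715)/(28/715) = 1/4

1/4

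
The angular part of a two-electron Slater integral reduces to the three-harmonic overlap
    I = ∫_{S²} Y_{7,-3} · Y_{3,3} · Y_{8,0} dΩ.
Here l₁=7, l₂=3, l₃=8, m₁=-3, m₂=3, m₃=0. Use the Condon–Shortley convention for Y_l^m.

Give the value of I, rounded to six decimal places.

Rules hold: Σm=0, L=18 even, 4≤8≤10.
N = 15·7·17 = 1785
Δ = 2!·12!·4!/19! = 1/5290740
Racah Σ t=0..2: t=0:+1/7257600 t=1:−1/2073600 t=2:+1/7257600 = -1/4838400
⇒ 3j(7 3 8; 0 0 0)² = 252/20995, sgn -1
Racah Σ t=2..2: t=2:+1/46448640 = 1/46448640
⇒ 3j(7 3 8; -3 3 0)² = 75/8398, sgn +1
4πI² = N·(3j₀)²·(3jₘ)² = 198450/1037153
I = -1·√(0.191341/4π) = -0.12339547

-0.123395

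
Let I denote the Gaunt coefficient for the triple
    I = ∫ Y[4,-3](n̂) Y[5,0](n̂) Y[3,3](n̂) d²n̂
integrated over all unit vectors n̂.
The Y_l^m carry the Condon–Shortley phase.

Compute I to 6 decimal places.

-0.098140

m-sum 0 ✓  L=12 even ✓  1≤3≤9 ✓
Π(2lᵢ+1) = 9×11×7 = 693
triangle coeff Δ(4,5,3) = 1/180180
Σ_t [2,4]: t=2:+1/576 t=3:−1/144 t=4:+1/576 = -1/288
(3j)²=20/1001 [(4 5 3; 0 0 0)], sign=+1
Σ_t [5,5]: t=5:−1/5760 = -1/5760
(3j)²=5/572 [(4 5 3; -3 0 3)], sign=-1
⇒ 4πI² = 225/1859
I = (-1)√(225/1859/(4π)) = -0.09814013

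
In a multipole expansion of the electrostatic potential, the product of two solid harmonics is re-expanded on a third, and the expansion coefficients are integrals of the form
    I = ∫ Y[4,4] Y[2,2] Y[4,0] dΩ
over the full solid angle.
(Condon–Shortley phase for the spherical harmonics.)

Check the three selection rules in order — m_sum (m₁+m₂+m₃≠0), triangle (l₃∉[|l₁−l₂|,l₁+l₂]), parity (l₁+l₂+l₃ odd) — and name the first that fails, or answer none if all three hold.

Σmᵢ = 6  ✗
l₃∈[|l₁−l₂|,l₁+l₂]=[2,6], have l₃=4
Σlᵢ = 10 ⇒ even

m_sum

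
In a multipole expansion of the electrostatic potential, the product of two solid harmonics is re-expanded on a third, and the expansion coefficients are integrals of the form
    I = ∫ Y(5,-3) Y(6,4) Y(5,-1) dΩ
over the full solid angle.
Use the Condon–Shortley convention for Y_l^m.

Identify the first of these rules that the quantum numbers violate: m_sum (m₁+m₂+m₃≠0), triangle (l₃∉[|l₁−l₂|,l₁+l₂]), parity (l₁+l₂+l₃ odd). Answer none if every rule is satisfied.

none

Σmᵢ = 0  ✓
l₃∈[|l₁−l₂|,l₁+l₂]=[1,11], have l₃=5  ✓
Σlᵢ = 16 ⇒ even  ✓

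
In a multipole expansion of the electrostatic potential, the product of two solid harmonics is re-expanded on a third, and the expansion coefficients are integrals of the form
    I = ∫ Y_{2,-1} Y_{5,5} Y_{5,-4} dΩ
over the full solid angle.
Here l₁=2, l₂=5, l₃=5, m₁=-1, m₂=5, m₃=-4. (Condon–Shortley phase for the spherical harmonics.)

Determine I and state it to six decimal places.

Rules hold: Σm=0, L=12 even, 3≤5≤7.
N = 5·11·11 = 605
Δ = 2!·2!·8!/13! = 1/38610
Racah Σ t=0..2: t=0:+1/2880 t=1:−1/576 t=2:+1/2880 = -1/960
⇒ 3j(2 5 5; 0 0 0)² = 10/429, sgn +1
Racah Σ t=2..2: t=2:+1/80640 = 1/80640
⇒ 3j(2 5 5; -1 5 -4)² = 9/286, sgn -1
4πI² = N·(3j₀)²·(3jₘ)² = 75/169
I = -1·√(0.443787/4π) = -0.18792404

-0.187924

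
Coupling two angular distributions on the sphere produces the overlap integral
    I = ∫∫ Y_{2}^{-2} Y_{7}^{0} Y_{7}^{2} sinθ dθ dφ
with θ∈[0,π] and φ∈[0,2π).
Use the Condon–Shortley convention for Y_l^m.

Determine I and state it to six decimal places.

Checks pass: Σm=0; 16 even; l₃=7∈[5,9].
(2·2+1)(2·7+1)(2·7+1) = 1125
Δ: 2! 2! 12! / 17! → 1/185640
sum: t=0:+1/2419200 t=1:−1/518400 t=2:+1/2419200 = -1/907200
3j²(2 7 7; 0 0 0) = Δ·Π!·Σ² = 56/3315  (sign +1)
sum: t=2:+1/2419200 = 1/2419200
3j²(2 7 7; -2 0 2) = Δ·Π!·Σ² = 27/1105  (sign -1)
combine: 4πI² = 1125·56/3315·27/1105 = 22680/48841
take √, sign -1: I = -0.19223140

-0.192231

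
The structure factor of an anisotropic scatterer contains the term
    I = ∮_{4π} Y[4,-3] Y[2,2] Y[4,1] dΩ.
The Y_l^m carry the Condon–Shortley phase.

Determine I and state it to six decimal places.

Checks pass: Σm=0; 10 even; l₃=4∈[2,6].
(2·4+1)(2·2+1)(2·4+1) = 405
Δ: 2! 6! 2! / 11! → 1/13860
sum: t=0:+1/192 t=1:−1/36 t=2:+1/192 = -5/288
3j²(4 2 4; 0 0 0) = Δ·Π!·Σ² = 20/693  (sign -1)
sum: t=2:+1/480 = 1/480
3j²(4 2 4; -3 2 1) = Δ·Π!·Σ² = 3/110  (sign -1)
combine: 4πI² = 405·20/693·3/110 = 270/847
take √, sign +1: I = 0.15927046

0.159270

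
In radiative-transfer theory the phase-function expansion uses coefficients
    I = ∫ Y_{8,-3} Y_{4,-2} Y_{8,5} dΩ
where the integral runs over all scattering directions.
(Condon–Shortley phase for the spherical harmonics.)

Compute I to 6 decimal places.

-0.060520

Checks pass: Σm=0; 20 even; l₃=8∈[4,12].
(2·8+1)(2·4+1)(2·8+1) = 2601
Δ: 4! 12! 4! / 21! → 1/185175900
sum: t=0:+1/557383680 t=1:−1/21772800 t=2:+1/8294400 t=3:−1/21772800 t=4:+1/557383680 = 1/30965760
3j²(8 4 8; 0 0 0) = Δ·Π!·Σ² = 36/4199  (sign +1)
sum: t=0:+1/3832012800 t=1:−1/261273600 t=2:+1/209018880 = 1/821145600
3j²(8 4 8; -3 -2 5) = Δ·Π!·Σ² = 2/969  (sign -1)
combine: 4πI² = 2601·36/4199·2/969 = 216/4693
take √, sign -1: I = -0.06051969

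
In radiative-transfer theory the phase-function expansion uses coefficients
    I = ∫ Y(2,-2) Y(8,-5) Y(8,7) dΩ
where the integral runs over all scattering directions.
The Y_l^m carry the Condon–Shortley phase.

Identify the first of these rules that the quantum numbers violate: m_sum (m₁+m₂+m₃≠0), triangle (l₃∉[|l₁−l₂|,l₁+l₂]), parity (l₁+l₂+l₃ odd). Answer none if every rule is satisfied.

m₁+m₂+m₃ = -2 − 5 + 7 = 0  ✓
triangle: |2−8|=6 ≤ l₃=8 ≤ 2+8=10  ✓
parity: l₁+l₂+l₃ = 18 is even  ✓

none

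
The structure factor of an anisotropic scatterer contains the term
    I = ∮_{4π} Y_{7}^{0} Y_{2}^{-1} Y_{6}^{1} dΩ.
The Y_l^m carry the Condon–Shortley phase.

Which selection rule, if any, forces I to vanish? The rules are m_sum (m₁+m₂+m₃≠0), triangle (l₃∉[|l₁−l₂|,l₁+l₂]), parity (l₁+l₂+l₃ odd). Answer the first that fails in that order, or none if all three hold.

azimuthal sum: 0 − 1 + 1 = 0  ✓
5 ≤ 6 ≤ 9 (triangle on l)  ✓
L = 7 + 2 + 6 = 15 (odd)  ✗

parity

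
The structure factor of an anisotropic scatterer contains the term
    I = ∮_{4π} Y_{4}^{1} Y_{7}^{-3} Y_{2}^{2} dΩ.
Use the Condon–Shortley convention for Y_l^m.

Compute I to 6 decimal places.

0.000000

triangle: need 3≤l₃≤11, have 2; I=0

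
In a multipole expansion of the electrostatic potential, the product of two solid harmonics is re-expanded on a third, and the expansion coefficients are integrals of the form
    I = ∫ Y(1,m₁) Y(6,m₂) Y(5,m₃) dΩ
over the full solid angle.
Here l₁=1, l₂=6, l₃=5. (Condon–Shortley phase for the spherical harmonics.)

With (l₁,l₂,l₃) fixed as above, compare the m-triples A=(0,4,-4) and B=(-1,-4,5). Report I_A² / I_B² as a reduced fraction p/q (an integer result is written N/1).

20/1

Shared (l₁,l₂,l₃)=(1,6,5): N and (l;000)² cancel in I_A²/I_B².
A: Δ = 2!·0!·10!/13! = 1/858; Racah Σ t=1..1: t=1:−1/362880 = -1/362880; ⇒ 3j(1 6 5; 0 4 -4)² = 10/429, sgn +1
B: Δ = 2!·0!·10!/13! = 1/858; Racah Σ t=2..2: t=2:+1/7257600 = 1/7257600; ⇒ 3j(1 6 5; -1 -4 5)² = 1/858, sgn +1
I_A²/I_B² = (10/429)/(1/858) = 20/1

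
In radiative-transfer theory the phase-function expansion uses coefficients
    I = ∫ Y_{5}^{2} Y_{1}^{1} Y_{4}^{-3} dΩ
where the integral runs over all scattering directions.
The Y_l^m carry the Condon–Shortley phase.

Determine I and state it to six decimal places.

0.085055

m-sum 0 ✓  L=10 even ✓  4≤4≤6 ✓
Π(2lᵢ+1) = 11×3×9 = 297
triangle coeff Δ(5,1,4) = 1/495
Σ_t [1,1]: t=1:−1/576 = -1/576
(3j)²=5/99 [(5 1 4; 0 0 0)], sign=-1
Σ_t [2,2]: t=2:+1/10080 = 1/10080
(3j)²=1/165 [(5 1 4; 2 1 -3)], sign=-1
⇒ 4πI² = 1/11
I = (+1)√(1/11/(4π)) = 0.08505478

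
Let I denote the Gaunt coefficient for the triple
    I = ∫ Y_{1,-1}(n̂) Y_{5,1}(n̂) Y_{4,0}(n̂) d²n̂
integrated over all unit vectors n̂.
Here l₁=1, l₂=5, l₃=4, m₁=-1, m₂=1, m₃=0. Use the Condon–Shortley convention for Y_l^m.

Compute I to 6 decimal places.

Rules hold: Σm=0, L=10 even, 4≤4≤6.
N = 3·11·9 = 297
Δ = 2!·0!·8!/11! = 1/495
Racah Σ t=1..1: t=1:−1/576 = -1/576
⇒ 3j(1 5 4; 0 0 0)² = 5/99, sgn -1
Racah Σ t=2..2: t=2:+1/1152 = 1/1152
⇒ 3j(1 5 4; -1 1 0)² = 1/33, sgn +1
4πI² = N·(3j₀)²·(3jₘ)² = 5/11
I = -1·√(0.454545/4π) = -0.19018827

-0.190188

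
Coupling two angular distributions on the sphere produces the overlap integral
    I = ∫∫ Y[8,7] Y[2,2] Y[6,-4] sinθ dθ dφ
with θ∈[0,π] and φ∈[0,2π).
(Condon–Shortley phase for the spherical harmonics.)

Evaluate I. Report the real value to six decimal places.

0.000000

Σmᵢ = 5 ≠ 0, so the φ-integral vanishes; I = 0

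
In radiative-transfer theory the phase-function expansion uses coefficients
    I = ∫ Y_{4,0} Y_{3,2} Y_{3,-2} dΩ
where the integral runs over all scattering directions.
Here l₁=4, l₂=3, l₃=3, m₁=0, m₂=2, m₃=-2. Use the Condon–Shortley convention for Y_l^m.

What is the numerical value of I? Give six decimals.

Rules hold: Σm=0, L=10 even, 1≤3≤7.
N = 9·7·7 = 441
Δ = 4!·4!·2!/11! = 1/34650
Racah Σ t=1..3: t=1:−1/72 t=2:+1/16 t=3:−1/72 = 5/144
⇒ 3j(4 3 3; 0 0 0)² = 2/77, sgn -1
Racah Σ t=3..4: t=3:−1/72 t=4:+1/576 = -7/576
⇒ 3j(4 3 3; 0 2 -2)² = 7/198, sgn +1
4πI² = N·(3j₀)²·(3jₘ)² = 49/121
I = -1·√(0.404959/4π) = -0.17951487

-0.179515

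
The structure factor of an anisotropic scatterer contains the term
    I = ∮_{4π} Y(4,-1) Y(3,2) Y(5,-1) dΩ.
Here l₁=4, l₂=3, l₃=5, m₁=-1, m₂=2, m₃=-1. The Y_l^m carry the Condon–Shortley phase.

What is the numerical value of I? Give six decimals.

0.138239

m-sum 0 ✓  L=12 even ✓  1≤5≤7 ✓
Π(2lᵢ+1) = 9×7×11 = 693
triangle coeff Δ(4,3,5) = 1/180180
Σ_t [0,2]: t=0:+1/576 t=1:−1/144 t=2:+1/576 = -1/288
(3j)²=20/1001 [(4 3 5; 0 0 0)], sign=+1
Σ_t [1,2]: t=1:−1/1152 t=2:+1/432 = 5/3456
(3j)²=625/36036 [(4 3 5; -1 2 -1)], sign=+1
⇒ 4πI² = 3125/13013
I = (+1)√(3125/13013/(4π)) = 0.13823925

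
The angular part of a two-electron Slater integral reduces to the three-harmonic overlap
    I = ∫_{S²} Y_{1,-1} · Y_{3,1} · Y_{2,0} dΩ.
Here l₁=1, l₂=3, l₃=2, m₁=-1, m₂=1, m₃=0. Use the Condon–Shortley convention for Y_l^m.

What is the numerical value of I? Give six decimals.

Checks pass: Σm=0; 6 even; l₃=2∈[2,4].
(2·1+1)(2·3+1)(2·2+1) = 105
Δ: 2! 0! 4! / 7! → 1/105
sum: t=1:−1/4 = -1/4
3j²(1 3 2; 0 0 0) = Δ·Π!·Σ² = 3/35  (sign -1)
sum: t=2:+1/8 = 1/8
3j²(1 3 2; -1 1 0) = Δ·Π!·Σ² = 2/35  (sign +1)
combine: 4πI² = 105·3/35·2/35 = 18/35
take √, sign -1: I = -0.20230066

-0.202301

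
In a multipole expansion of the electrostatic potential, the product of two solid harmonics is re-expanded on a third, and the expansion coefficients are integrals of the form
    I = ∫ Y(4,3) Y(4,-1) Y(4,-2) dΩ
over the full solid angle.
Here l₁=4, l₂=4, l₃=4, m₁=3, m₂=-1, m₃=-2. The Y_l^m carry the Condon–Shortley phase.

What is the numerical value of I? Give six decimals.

m-sum 0 ✓  L=12 even ✓  0≤4≤8 ✓
Π(2lᵢ+1) = 9×9×9 = 729
triangle coeff Δ(4,4,4) = 1/450450
Σ_t [0,4]: t=0:+1/13824 t=1:−1/216 t=2:+1/64 t=3:−1/216 t=4:+1/13824 = 5/768
(3j)²=18/1001 [(4 4 4; 0 0 0)], sign=+1
Σ_t [0,1]: t=0:+1/864 t=1:−1/576 = -1/1728
(3j)²=5/1287 [(4 4 4; 3 -1 -2)], sign=-1
⇒ 4πI² = 7290/143143
I = (-1)√(7290/143143/(4π)) = -0.06366105

-0.063661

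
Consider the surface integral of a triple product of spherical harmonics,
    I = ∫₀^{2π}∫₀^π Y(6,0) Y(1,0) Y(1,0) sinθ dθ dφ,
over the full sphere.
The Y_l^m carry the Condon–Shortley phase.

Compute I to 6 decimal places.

0.000000

|6−1|≤1≤6+1 violated ⇒ I = 0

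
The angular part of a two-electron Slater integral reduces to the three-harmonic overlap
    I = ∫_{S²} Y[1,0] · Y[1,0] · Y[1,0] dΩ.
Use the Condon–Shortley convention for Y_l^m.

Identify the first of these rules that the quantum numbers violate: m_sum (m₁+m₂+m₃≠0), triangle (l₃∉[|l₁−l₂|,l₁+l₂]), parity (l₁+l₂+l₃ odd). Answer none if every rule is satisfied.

m₁+m₂+m₃ = 0 + 0 + 0 = 0  ✓
triangle: |1−1|=0 ≤ l₃=1 ≤ 1+1=2  ✓
parity: l₁+l₂+l₃ = 3 is odd  ✗

parity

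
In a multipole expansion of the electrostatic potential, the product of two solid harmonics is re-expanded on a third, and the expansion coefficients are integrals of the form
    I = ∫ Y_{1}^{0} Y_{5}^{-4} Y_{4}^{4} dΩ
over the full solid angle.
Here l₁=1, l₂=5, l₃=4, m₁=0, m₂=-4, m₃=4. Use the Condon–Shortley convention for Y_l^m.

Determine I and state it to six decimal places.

m-sum 0 ✓  L=10 even ✓  4≤4≤6 ✓
Π(2lᵢ+1) = 3×11×9 = 297
triangle coeff Δ(1,5,4) = 1/495
Σ_t [1,1]: t=1:−1/576 = -1/576
(3j)²=5/99 [(1 5 4; 0 0 0)], sign=-1
Σ_t [1,1]: t=1:−1/40320 = -1/40320
(3j)²=1/55 [(1 5 4; 0 -4 4)], sign=-1
⇒ 4πI² = 3/11
I = (+1)√(3/11/(4π)) = 0.14731920

0.147319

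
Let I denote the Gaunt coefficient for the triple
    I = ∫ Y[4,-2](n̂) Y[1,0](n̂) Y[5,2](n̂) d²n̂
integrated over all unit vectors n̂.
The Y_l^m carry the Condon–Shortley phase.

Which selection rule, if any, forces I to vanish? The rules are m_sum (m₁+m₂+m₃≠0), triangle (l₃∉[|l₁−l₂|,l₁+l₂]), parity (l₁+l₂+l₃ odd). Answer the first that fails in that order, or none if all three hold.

none

Σmᵢ = 0  ✓
l₃∈[|l₁−l₂|,l₁+l₂]=[3,5], have l₃=5  ✓
Σlᵢ = 10 ⇒ even  ✓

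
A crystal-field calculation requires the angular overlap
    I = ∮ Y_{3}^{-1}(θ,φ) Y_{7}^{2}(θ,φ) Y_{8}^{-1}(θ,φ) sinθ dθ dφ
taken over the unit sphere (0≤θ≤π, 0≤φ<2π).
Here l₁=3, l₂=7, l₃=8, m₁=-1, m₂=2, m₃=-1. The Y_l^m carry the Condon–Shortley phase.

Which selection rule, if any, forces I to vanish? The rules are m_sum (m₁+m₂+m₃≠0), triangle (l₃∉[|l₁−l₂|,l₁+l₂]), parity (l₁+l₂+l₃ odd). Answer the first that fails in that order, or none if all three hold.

m₁+m₂+m₃ = -1 + 2 − 1 = 0  ✓
triangle: |3−7|=4 ≤ l₃=8 ≤ 3+7=10  ✓
parity: l₁+l₂+l₃ = 18 is even  ✓

none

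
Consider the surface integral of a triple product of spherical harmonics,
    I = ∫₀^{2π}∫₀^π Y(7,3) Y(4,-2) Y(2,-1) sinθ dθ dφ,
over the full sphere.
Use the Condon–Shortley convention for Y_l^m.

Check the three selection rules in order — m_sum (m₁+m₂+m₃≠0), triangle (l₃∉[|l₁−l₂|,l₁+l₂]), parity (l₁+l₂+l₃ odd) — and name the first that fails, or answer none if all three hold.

triangle

Σmᵢ = 0  ✓
l₃∈[|l₁−l₂|,l₁+l₂]=[3,11], have l₃=2  ✗
Σlᵢ = 13 ⇒ odd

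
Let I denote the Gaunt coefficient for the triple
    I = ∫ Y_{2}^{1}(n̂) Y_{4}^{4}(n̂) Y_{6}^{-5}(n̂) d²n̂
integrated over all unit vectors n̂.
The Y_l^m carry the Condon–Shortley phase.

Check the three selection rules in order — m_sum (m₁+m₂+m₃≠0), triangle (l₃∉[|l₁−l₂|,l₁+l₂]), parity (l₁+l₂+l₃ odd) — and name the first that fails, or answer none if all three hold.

m₁+m₂+m₃ = 1 + 4 − 5 = 0  ✓
triangle: |2−4|=2 ≤ l₃=6 ≤ 2+4=6  ✓
parity: l₁+l₂+l₃ = 12 is even  ✓

none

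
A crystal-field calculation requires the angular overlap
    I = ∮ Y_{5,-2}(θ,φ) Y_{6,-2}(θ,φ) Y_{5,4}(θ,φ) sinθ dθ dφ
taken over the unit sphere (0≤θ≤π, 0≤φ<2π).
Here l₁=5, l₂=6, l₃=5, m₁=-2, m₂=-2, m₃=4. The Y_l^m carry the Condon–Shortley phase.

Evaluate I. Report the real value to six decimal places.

0.108910

Checks pass: Σm=0; 16 even; l₃=5∈[1,11].
(2·5+1)(2·6+1)(2·5+1) = 1573
Δ: 6! 4! 6! / 17! → 1/28588560
sum: t=1:−1/345600 t=2:+1/13824 t=3:−1/5184 t=4:+1/13824 t=5:−1/345600 = -7/129600
3j²(5 6 5; 0 0 0) = Δ·Π!·Σ² = 80/7293  (sign +1)
sum: t=3:−1/103680 t=4:+1/207360 = -1/207360
3j²(5 6 5; -2 -2 4) = Δ·Π!·Σ² = 21/2431  (sign +1)
combine: 4πI² = 1573·80/7293·21/2431 = 560/3757
take √, sign +1: I = 0.10891018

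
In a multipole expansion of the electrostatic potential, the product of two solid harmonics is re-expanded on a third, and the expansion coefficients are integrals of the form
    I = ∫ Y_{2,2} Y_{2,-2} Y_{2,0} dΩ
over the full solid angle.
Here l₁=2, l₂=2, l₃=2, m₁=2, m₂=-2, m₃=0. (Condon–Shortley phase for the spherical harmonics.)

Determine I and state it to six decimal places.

m-sum 0 ✓  L=6 even ✓  0≤2≤4 ✓
Π(2lᵢ+1) = 5×5×5 = 125
triangle coeff Δ(2,2,2) = 1/630
Σ_t [0,2]: t=0:+1/8 t=1:−1/1 t=2:+1/8 = -3/4
(3j)²=2/35 [(2 2 2; 0 0 0)], sign=-1
Σ_t [0,0]: t=0:+1/8 = 1/8
(3j)²=2/35 [(2 2 2; 2 -2 0)], sign=+1
⇒ 4πI² = 20/49
I = (-1)√(20/49/(4π)) = -0.18022375

-0.180224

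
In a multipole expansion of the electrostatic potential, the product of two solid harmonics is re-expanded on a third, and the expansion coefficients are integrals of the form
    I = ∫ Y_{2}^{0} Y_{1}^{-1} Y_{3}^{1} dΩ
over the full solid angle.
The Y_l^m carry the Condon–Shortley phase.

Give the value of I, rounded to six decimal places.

-0.202301

Checks pass: Σm=0; 6 even; l₃=3∈[1,3].
(2·2+1)(2·1+1)(2·3+1) = 105
Δ: 0! 4! 2! / 7! → 1/105
sum: t=0:+1/4 = 1/4
3j²(2 1 3; 0 0 0) = Δ·Π!·Σ² = 3/35  (sign -1)
sum: t=0:+1/8 = 1/8
3j²(2 1 3; 0 -1 1) = Δ·Π!·Σ² = 2/35  (sign +1)
combine: 4πI² = 105·3/35·2/35 = 18/35
take √, sign -1: I = -0.20230066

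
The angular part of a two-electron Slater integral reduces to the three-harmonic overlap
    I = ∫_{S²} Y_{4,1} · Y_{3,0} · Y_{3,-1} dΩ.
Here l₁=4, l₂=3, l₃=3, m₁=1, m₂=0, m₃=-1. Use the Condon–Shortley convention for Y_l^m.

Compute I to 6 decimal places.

-0.099323

m-sum 0 ✓  L=10 even ✓  1≤3≤7 ✓
Π(2lᵢ+1) = 9×7×7 = 441
triangle coeff Δ(4,3,3) = 1/34650
Σ_t [1,3]: t=1:−1/72 t=2:+1/16 t=3:−1/72 = 5/144
(3j)²=2/77 [(4 3 3; 0 0 0)], sign=-1
Σ_t [1,3]: t=1:−1/48 t=2:+1/24 t=3:−1/288 = 5/288
(3j)²=5/462 [(4 3 3; 1 0 -1)], sign=+1
⇒ 4πI² = 15/121
I = (-1)√(15/121/(4π)) = -0.09932258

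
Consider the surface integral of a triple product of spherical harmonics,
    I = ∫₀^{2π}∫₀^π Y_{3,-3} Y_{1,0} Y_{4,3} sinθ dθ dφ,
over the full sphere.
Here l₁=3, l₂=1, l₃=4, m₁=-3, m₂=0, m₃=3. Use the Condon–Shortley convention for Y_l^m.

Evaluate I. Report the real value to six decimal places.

Checks pass: Σm=0; 8 even; l₃=4∈[2,4].
(2·3+1)(2·1+1)(2·4+1) = 189
Δ: 0! 6! 2! / 9! → 1/252
sum: t=0:+1/36 = 1/36
3j²(3 1 4; 0 0 0) = Δ·Π!·Σ² = 4/63  (sign +1)
sum: t=0:+1/720 = 1/720
3j²(3 1 4; -3 0 3) = Δ·Π!·Σ² = 1/36  (sign -1)
combine: 4πI² = 189·4/63·1/36 = 1/3
take √, sign -1: I = -0.16286750

-0.162868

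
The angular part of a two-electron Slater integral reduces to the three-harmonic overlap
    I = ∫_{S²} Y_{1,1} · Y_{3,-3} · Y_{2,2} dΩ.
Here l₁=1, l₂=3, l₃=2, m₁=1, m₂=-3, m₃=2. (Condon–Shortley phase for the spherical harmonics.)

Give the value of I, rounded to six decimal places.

Checks pass: Σm=0; 6 even; l₃=2∈[2,4].
(2·1+1)(2·3+1)(2·2+1) = 105
Δ: 2! 0! 4! / 7! → 1/105
sum: t=1:−1/4 = -1/4
3j²(1 3 2; 0 0 0) = Δ·Π!·Σ² = 3/35  (sign -1)
sum: t=0:+1/48 = 1/48
3j²(1 3 2; 1 -3 2) = Δ·Π!·Σ² = 1/7  (sign +1)
combine: 4πI² = 105·3/35·1/7 = 9/7
take √, sign -1: I = -0.31986543

-0.319865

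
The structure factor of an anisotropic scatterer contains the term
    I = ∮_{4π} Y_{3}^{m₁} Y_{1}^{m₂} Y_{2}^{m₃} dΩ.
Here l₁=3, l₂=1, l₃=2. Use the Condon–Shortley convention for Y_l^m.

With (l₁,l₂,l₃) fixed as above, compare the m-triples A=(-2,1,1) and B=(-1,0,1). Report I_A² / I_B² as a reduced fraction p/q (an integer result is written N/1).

Same 3,1,2: normalisation and zero-m 3j drop out of the ratio.
A: Δ: 2! 4! 0! / 7! → 1/105; sum: t=2:+1/12 = 1/12; 3j²(3 1 2; -2 1 1) = Δ·Π!·Σ² = 2/21  (sign -1)
B: Δ: 2! 4! 0! / 7! → 1/105; sum: t=1:−1/6 = -1/6; 3j²(3 1 2; -1 0 1) = Δ·Π!·Σ² = 8/105  (sign +1)
I_A²/I_B² = (2/21)/(8/105) = 5/4

5/4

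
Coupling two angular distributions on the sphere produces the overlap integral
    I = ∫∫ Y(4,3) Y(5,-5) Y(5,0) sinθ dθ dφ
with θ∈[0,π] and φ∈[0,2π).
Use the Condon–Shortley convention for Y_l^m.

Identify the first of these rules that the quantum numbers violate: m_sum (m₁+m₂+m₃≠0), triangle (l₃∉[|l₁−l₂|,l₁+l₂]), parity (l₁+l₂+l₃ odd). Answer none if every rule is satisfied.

m₁+m₂+m₃ = 3 − 5 + 0 = -2  ✗
triangle: |4−5|=1 ≤ l₃=5 ≤ 4+5=9
parity: l₁+l₂+l₃ = 14 is even

m_sum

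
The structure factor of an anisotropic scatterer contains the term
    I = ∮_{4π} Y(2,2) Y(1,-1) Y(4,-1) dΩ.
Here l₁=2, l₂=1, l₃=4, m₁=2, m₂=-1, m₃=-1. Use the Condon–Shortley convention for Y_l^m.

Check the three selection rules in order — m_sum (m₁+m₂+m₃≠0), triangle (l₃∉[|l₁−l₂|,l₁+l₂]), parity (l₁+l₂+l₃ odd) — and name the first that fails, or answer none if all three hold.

azimuthal sum: 2 − 1 − 1 = 0  ✓
1 ≤ 4 ≤ 3 (triangle on l)  ✗
L = 2 + 1 + 4 = 7 (odd)

triangle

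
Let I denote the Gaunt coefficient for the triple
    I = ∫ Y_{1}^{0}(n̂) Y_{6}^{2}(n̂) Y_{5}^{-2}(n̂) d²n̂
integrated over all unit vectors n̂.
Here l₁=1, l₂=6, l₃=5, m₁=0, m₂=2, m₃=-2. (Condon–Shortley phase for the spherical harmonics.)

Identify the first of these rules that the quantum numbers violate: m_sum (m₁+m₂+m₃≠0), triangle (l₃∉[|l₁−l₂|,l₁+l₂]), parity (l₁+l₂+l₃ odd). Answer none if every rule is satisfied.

m₁+m₂+m₃ = 0 + 2 − 2 = 0  ✓
triangle: |1−6|=5 ≤ l₃=5 ≤ 1+6=7  ✓
parity: l₁+l₂+l₃ = 12 is even  ✓

none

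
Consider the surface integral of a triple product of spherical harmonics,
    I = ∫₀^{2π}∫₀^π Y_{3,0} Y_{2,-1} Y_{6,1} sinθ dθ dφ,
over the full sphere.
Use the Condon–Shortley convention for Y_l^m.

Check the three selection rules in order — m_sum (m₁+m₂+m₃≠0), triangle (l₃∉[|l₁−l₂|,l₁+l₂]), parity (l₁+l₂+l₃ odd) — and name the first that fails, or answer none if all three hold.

Σmᵢ = 0  ✓
l₃∈[|l₁−l₂|,l₁+l₂]=[1,5], have l₃=6  ✗
Σlᵢ = 11 ⇒ odd

triangle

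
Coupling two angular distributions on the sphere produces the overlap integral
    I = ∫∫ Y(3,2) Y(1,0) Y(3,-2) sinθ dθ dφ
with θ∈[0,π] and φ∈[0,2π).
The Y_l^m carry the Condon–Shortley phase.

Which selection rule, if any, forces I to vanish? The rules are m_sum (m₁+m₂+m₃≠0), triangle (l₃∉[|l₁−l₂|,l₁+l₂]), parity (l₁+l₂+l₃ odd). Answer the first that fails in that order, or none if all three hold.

azimuthal sum: 2 + 0 − 2 = 0  ✓
2 ≤ 3 ≤ 4 (triangle on l)  ✓
L = 3 + 1 + 3 = 7 (odd)  ✗

parity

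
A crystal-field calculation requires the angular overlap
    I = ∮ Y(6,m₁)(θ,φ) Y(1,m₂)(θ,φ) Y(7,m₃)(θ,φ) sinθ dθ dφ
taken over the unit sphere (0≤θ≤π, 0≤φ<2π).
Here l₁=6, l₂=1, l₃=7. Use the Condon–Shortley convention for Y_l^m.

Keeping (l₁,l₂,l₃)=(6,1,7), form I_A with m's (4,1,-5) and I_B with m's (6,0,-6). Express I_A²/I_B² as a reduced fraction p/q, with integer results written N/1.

66/13

Same 6,1,7: normalisation and zero-m 3j drop out of the ratio.
A: Δ: 0! 12! 2! / 15! → 1/1365; sum: t=0:+1/14515200 = 1/14515200; 3j²(6 1 7; 4 1 -5) = Δ·Π!·Σ² = 22/455  (sign +1)
B: Δ: 0! 12! 2! / 15! → 1/1365; sum: t=0:+1/479001600 = 1/479001600; 3j²(6 1 7; 6 0 -6) = Δ·Π!·Σ² = 1/105  (sign -1)
I_A²/I_B² = (22/455)/(1/105) = 66/13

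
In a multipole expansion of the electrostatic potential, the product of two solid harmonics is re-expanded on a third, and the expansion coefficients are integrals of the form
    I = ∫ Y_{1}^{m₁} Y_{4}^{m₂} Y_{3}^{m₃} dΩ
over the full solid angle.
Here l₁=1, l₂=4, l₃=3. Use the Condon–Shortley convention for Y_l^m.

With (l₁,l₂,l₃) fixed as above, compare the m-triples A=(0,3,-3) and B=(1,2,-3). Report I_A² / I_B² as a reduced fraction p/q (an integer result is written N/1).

Same 1,4,3: normalisation and zero-m 3j drop out of the ratio.
A: Δ: 2! 0! 6! / 9! → 1/252; sum: t=1:−1/720 = -1/720; 3j²(1 4 3; 0 3 -3) = Δ·Π!·Σ² = 1/36  (sign -1)
B: Δ: 2! 0! 6! / 9! → 1/252; sum: t=0:+1/1440 = 1/1440; 3j²(1 4 3; 1 2 -3) = Δ·Π!·Σ² = 1/252  (sign +1)
I_A²/I_B² = (1/36)/(1/252) = 7/1

7/1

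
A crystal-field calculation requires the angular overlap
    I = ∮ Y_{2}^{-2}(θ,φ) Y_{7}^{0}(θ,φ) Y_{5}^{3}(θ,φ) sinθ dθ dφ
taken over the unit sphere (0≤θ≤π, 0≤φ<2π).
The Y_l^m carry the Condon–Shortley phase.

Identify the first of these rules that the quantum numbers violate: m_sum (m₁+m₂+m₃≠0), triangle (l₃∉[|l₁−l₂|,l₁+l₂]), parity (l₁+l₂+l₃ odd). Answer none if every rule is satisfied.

m_sum

Σmᵢ = 1  ✗
l₃∈[|l₁−l₂|,l₁+l₂]=[5,9], have l₃=5
Σlᵢ = 14 ⇒ even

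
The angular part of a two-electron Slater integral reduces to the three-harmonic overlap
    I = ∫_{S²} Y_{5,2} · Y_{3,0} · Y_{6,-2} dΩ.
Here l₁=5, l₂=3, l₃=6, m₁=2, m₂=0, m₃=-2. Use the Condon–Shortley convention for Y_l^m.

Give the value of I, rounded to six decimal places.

0.058844

m-sum 0 ✓  L=14 even ✓  2≤6≤8 ✓
Π(2lᵢ+1) = 11×7×13 = 1001
triangle coeff Δ(5,3,6) = 1/675675
Σ_t [0,2]: t=0:+1/8640 t=1:−1/2304 t=2:+1/8640 = -7/34560
(3j)²=7/429 [(5 3 6; 0 0 0)], sign=-1
Σ_t [0,2]: t=0:+1/8640 t=1:−1/5760 t=2:+1/60480 = -1/24192
(3j)²=8/3003 [(5 3 6; 2 0 -2)], sign=-1
⇒ 4πI² = 56/1287
I = (+1)√(56/1287/(4π)) = 0.05884368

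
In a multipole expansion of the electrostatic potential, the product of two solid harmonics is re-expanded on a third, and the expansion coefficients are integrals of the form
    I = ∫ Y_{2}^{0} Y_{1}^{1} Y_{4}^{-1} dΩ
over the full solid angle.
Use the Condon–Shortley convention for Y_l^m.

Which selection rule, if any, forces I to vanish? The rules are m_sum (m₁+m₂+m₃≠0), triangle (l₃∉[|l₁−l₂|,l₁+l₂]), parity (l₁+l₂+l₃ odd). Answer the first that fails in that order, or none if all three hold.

triangle

Σmᵢ = 0  ✓
l₃∈[|l₁−l₂|,l₁+l₂]=[1,3], have l₃=4  ✗
Σlᵢ = 7 ⇒ odd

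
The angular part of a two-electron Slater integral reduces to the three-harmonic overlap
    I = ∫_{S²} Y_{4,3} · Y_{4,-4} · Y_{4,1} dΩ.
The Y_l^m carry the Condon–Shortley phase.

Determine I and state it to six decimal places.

-0.168431

m-sum 0 ✓  L=12 even ✓  0≤4≤8 ✓
Π(2lᵢ+1) = 9×9×9 = 729
triangle coeff Δ(4,4,4) = 1/450450
Σ_t [0,4]: t=0:+1/13824 t=1:−1/216 t=2:+1/64 t=3:−1/216 t=4:+1/13824 = 5/768
(3j)²=18/1001 [(4 4 4; 0 0 0)], sign=+1
Σ_t [0,0]: t=0:+1/3456 = 1/3456
(3j)²=35/1287 [(4 4 4; 3 -4 1)], sign=-1
⇒ 4πI² = 7290/20449
I = (-1)√(7290/20449/(4π)) = -0.16843130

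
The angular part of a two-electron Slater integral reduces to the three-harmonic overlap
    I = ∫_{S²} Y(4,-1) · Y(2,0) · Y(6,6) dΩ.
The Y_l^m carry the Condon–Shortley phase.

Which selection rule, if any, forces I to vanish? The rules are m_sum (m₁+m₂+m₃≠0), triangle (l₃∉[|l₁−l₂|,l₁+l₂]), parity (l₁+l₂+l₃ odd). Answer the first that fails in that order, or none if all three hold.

m_sum

Σmᵢ = 5  ✗
l₃∈[|l₁−l₂|,l₁+l₂]=[2,6], have l₃=6
Σlᵢ = 12 ⇒ even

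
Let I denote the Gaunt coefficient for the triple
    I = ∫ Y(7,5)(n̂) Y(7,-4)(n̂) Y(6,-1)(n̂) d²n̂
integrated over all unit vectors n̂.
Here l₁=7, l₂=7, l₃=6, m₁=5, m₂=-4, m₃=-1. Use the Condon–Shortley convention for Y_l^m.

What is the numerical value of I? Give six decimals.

Checks pass: Σm=0; 20 even; l₃=6∈[0,14].
(2·7+1)(2·7+1)(2·6+1) = 2925
Δ: 8! 6! 6! / 21! → 1/2444321880
sum: t=1:−1/2612736000 t=2:+1/20736000 t=3:−1/1658880 t=4:+1/746496 t=5:−1/1658880 t=6:+1/20736000 t=7:−1/2612736000 = 1/4354560
3j²(7 7 6; 0 0 0) = Δ·Π!·Σ² = 1000/138567  (sign +1)
sum: t=0:+1/69672960 t=1:−1/29030400 t=2:+1/124416000 = -1/82944000
3j²(7 7 6; 5 -4 -1) = Δ·Π!·Σ² = 693/83980  (sign +1)
combine: 4πI² = 2925·1000/138567·693/83980 = 236250/1356277
take √, sign +1: I = 0.11773532

0.117735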